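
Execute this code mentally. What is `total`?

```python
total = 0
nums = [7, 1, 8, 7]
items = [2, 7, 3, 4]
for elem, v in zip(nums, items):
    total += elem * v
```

Let's trace through this code step by step.

Initialize: total = 0
Initialize: nums = [7, 1, 8, 7]
Initialize: items = [2, 7, 3, 4]
Entering loop: for elem, v in zip(nums, items):

After execution: total = 73
73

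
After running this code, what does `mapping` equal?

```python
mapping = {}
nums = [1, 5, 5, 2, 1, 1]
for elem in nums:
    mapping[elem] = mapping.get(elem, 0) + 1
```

Let's trace through this code step by step.

Initialize: mapping = {}
Initialize: nums = [1, 5, 5, 2, 1, 1]
Entering loop: for elem in nums:

After execution: mapping = {1: 3, 5: 2, 2: 1}
{1: 3, 5: 2, 2: 1}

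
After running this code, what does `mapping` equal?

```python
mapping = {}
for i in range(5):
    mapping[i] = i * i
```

Let's trace through this code step by step.

Initialize: mapping = {}
Entering loop: for i in range(5):

After execution: mapping = {0: 0, 1: 1, 2: 4, 3: 9, 4: 16}
{0: 0, 1: 1, 2: 4, 3: 9, 4: 16}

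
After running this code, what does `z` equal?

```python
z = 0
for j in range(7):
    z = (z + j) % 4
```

Let's trace through this code step by step.

Initialize: z = 0
Entering loop: for j in range(7):

After execution: z = 1
1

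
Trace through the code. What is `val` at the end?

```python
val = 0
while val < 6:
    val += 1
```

Let's trace through this code step by step.

Initialize: val = 0
Entering loop: while val < 6:

After execution: val = 6
6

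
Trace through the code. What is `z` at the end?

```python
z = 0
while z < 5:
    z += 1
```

Let's trace through this code step by step.

Initialize: z = 0
Entering loop: while z < 5:

After execution: z = 5
5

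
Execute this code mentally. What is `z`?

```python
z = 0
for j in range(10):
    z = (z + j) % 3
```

Let's trace through this code step by step.

Initialize: z = 0
Entering loop: for j in range(10):

After execution: z = 0
0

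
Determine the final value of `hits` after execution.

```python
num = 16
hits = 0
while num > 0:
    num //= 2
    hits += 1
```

Let's trace through this code step by step.

Initialize: num = 16
Initialize: hits = 0
Entering loop: while num > 0:

After execution: hits = 5
5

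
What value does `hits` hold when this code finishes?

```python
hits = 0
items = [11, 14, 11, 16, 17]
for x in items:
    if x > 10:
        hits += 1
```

Let's trace through this code step by step.

Initialize: hits = 0
Initialize: items = [11, 14, 11, 16, 17]
Entering loop: for x in items:

After execution: hits = 5
5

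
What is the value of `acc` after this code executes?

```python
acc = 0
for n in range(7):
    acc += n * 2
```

Let's trace through this code step by step.

Initialize: acc = 0
Entering loop: for n in range(7):

After execution: acc = 42
42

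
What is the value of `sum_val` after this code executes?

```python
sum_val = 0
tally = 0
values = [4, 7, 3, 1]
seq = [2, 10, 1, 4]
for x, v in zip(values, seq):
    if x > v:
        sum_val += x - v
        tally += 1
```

Let's trace through this code step by step.

Initialize: sum_val = 0
Initialize: tally = 0
Initialize: values = [4, 7, 3, 1]
Initialize: seq = [2, 10, 1, 4]
Entering loop: for x, v in zip(values, seq):

After execution: sum_val = 4
4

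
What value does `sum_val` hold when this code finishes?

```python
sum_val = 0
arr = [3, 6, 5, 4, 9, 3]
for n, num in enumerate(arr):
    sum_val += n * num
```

Let's trace through this code step by step.

Initialize: sum_val = 0
Initialize: arr = [3, 6, 5, 4, 9, 3]
Entering loop: for n, num in enumerate(arr):

After execution: sum_val = 79
79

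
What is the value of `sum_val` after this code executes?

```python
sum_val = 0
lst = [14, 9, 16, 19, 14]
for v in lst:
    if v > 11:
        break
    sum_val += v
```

Let's trace through this code step by step.

Initialize: sum_val = 0
Initialize: lst = [14, 9, 16, 19, 14]
Entering loop: for v in lst:

After execution: sum_val = 0
0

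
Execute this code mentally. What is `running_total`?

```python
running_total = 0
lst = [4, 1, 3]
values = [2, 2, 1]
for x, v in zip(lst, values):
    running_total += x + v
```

Let's trace through this code step by step.

Initialize: running_total = 0
Initialize: lst = [4, 1, 3]
Initialize: values = [2, 2, 1]
Entering loop: for x, v in zip(lst, values):

After execution: running_total = 13
13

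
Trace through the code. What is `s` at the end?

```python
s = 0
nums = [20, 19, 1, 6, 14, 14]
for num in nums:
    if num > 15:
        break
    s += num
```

Let's trace through this code step by step.

Initialize: s = 0
Initialize: nums = [20, 19, 1, 6, 14, 14]
Entering loop: for num in nums:

After execution: s = 0
0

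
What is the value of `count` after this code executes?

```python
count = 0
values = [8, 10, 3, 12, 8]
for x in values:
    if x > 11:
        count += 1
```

Let's trace through this code step by step.

Initialize: count = 0
Initialize: values = [8, 10, 3, 12, 8]
Entering loop: for x in values:

After execution: count = 1
1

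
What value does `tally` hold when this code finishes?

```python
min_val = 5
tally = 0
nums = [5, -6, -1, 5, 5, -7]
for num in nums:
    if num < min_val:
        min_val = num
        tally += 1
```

Let's trace through this code step by step.

Initialize: min_val = 5
Initialize: tally = 0
Initialize: nums = [5, -6, -1, 5, 5, -7]
Entering loop: for num in nums:

After execution: tally = 2
2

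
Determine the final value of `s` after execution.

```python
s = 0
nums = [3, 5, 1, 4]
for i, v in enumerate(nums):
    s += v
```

Let's trace through this code step by step.

Initialize: s = 0
Initialize: nums = [3, 5, 1, 4]
Entering loop: for i, v in enumerate(nums):

After execution: s = 13
13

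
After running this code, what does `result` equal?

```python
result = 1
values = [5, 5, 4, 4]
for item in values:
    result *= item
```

Let's trace through this code step by step.

Initialize: result = 1
Initialize: values = [5, 5, 4, 4]
Entering loop: for item in values:

After execution: result = 400
400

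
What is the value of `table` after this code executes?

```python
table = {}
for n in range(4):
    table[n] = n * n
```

Let's trace through this code step by step.

Initialize: table = {}
Entering loop: for n in range(4):

After execution: table = {0: 0, 1: 1, 2: 4, 3: 9}
{0: 0, 1: 1, 2: 4, 3: 9}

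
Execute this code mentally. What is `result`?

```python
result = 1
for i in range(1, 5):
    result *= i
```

Let's trace through this code step by step.

Initialize: result = 1
Entering loop: for i in range(1, 5):

After execution: result = 24
24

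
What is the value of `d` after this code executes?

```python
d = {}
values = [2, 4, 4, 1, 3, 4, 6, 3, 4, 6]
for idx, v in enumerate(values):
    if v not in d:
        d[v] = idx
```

Let's trace through this code step by step.

Initialize: d = {}
Initialize: values = [2, 4, 4, 1, 3, 4, 6, 3, 4, 6]
Entering loop: for idx, v in enumerate(values):

After execution: d = {2: 0, 4: 1, 1: 3, 3: 4, 6: 6}
{2: 0, 4: 1, 1: 3, 3: 4, 6: 6}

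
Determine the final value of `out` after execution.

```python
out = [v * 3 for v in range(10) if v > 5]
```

Let's trace through this code step by step.

Initialize: out = [v * 3 for v in range(10) if v > 5]

After execution: out = [18, 21, 24, 27]
[18, 21, 24, 27]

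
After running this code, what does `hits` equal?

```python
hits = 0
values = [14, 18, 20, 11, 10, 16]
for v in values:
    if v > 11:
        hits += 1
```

Let's trace through this code step by step.

Initialize: hits = 0
Initialize: values = [14, 18, 20, 11, 10, 16]
Entering loop: for v in values:

After execution: hits = 4
4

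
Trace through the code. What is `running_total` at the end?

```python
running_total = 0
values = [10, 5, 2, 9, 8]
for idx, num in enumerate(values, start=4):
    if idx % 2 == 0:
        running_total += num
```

Let's trace through this code step by step.

Initialize: running_total = 0
Initialize: values = [10, 5, 2, 9, 8]
Entering loop: for idx, num in enumerate(values, start=4):

After execution: running_total = 20
20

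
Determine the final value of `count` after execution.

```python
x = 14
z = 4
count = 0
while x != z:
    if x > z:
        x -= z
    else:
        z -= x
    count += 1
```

Let's trace through this code step by step.

Initialize: x = 14
Initialize: z = 4
Initialize: count = 0
Entering loop: while x != z:

After execution: count = 4
4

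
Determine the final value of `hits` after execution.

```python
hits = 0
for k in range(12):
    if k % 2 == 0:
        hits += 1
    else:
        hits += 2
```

Let's trace through this code step by step.

Initialize: hits = 0
Entering loop: for k in range(12):

After execution: hits = 18
18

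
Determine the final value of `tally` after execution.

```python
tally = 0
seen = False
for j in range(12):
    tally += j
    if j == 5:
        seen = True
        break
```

Let's trace through this code step by step.

Initialize: tally = 0
Initialize: seen = False
Entering loop: for j in range(12):

After execution: tally = 15
15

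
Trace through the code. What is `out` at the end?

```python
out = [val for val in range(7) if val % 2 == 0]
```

Let's trace through this code step by step.

Initialize: out = [val for val in range(7) if val % 2 == 0]

After execution: out = [0, 2, 4, 6]
[0, 2, 4, 6]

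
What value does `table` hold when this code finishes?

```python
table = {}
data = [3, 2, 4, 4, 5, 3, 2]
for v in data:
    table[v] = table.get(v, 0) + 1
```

Let's trace through this code step by step.

Initialize: table = {}
Initialize: data = [3, 2, 4, 4, 5, 3, 2]
Entering loop: for v in data:

After execution: table = {3: 2, 2: 2, 4: 2, 5: 1}
{3: 2, 2: 2, 4: 2, 5: 1}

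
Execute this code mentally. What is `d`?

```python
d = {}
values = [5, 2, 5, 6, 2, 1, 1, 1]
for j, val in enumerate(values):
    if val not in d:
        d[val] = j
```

Let's trace through this code step by step.

Initialize: d = {}
Initialize: values = [5, 2, 5, 6, 2, 1, 1, 1]
Entering loop: for j, val in enumerate(values):

After execution: d = {5: 0, 2: 1, 6: 3, 1: 5}
{5: 0, 2: 1, 6: 3, 1: 5}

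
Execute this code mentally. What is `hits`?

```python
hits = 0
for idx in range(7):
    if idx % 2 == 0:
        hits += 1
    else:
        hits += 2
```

Let's trace through this code step by step.

Initialize: hits = 0
Entering loop: for idx in range(7):

After execution: hits = 10
10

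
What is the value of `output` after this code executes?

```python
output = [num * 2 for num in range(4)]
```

Let's trace through this code step by step.

Initialize: output = [num * 2 for num in range(4)]

After execution: output = [0, 2, 4, 6]
[0, 2, 4, 6]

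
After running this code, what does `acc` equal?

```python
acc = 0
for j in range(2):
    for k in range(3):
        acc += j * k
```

Let's trace through this code step by step.

Initialize: acc = 0
Entering loop: for j in range(2):

After execution: acc = 3
3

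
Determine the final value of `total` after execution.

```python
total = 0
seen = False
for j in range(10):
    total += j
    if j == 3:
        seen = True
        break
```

Let's trace through this code step by step.

Initialize: total = 0
Initialize: seen = False
Entering loop: for j in range(10):

After execution: total = 6
6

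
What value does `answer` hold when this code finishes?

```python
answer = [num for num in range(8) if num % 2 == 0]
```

Let's trace through this code step by step.

Initialize: answer = [num for num in range(8) if num % 2 == 0]

After execution: answer = [0, 2, 4, 6]
[0, 2, 4, 6]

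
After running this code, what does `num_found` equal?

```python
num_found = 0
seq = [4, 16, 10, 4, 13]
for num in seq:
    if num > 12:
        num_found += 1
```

Let's trace through this code step by step.

Initialize: num_found = 0
Initialize: seq = [4, 16, 10, 4, 13]
Entering loop: for num in seq:

After execution: num_found = 2
2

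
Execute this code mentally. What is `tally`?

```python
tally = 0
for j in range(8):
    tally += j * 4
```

Let's trace through this code step by step.

Initialize: tally = 0
Entering loop: for j in range(8):

After execution: tally = 112
112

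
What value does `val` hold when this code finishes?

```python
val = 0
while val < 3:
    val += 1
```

Let's trace through this code step by step.

Initialize: val = 0
Entering loop: while val < 3:

After execution: val = 3
3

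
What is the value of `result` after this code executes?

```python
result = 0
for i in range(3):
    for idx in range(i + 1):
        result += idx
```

Let's trace through this code step by step.

Initialize: result = 0
Entering loop: for i in range(3):

After execution: result = 4
4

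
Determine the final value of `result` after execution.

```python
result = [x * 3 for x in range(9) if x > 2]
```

Let's trace through this code step by step.

Initialize: result = [x * 3 for x in range(9) if x > 2]

After execution: result = [9, 12, 15, 18, 21, 24]
[9, 12, 15, 18, 21, 24]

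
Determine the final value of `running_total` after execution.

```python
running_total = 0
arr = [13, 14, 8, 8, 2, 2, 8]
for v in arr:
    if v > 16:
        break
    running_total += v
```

Let's trace through this code step by step.

Initialize: running_total = 0
Initialize: arr = [13, 14, 8, 8, 2, 2, 8]
Entering loop: for v in arr:

After execution: running_total = 55
55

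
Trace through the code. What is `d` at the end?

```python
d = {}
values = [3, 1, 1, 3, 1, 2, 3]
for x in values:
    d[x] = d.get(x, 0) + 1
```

Let's trace through this code step by step.

Initialize: d = {}
Initialize: values = [3, 1, 1, 3, 1, 2, 3]
Entering loop: for x in values:

After execution: d = {3: 3, 1: 3, 2: 1}
{3: 3, 1: 3, 2: 1}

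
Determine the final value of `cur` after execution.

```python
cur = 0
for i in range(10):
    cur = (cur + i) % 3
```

Let's trace through this code step by step.

Initialize: cur = 0
Entering loop: for i in range(10):

After execution: cur = 0
0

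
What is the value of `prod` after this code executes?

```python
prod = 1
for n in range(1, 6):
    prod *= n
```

Let's trace through this code step by step.

Initialize: prod = 1
Entering loop: for n in range(1, 6):

After execution: prod = 120
120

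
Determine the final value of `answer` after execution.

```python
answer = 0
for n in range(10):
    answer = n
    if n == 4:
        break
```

Let's trace through this code step by step.

Initialize: answer = 0
Entering loop: for n in range(10):

After execution: answer = 4
4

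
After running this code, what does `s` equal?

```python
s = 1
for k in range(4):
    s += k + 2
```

Let's trace through this code step by step.

Initialize: s = 1
Entering loop: for k in range(4):

After execution: s = 15
15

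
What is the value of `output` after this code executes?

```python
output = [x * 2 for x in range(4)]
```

Let's trace through this code step by step.

Initialize: output = [x * 2 for x in range(4)]

After execution: output = [0, 2, 4, 6]
[0, 2, 4, 6]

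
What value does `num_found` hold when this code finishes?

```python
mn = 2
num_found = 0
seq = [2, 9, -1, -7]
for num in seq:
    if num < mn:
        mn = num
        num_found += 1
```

Let's trace through this code step by step.

Initialize: mn = 2
Initialize: num_found = 0
Initialize: seq = [2, 9, -1, -7]
Entering loop: for num in seq:

After execution: num_found = 2
2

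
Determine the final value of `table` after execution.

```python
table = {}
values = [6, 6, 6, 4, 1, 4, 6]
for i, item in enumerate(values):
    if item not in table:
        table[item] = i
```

Let's trace through this code step by step.

Initialize: table = {}
Initialize: values = [6, 6, 6, 4, 1, 4, 6]
Entering loop: for i, item in enumerate(values):

After execution: table = {6: 0, 4: 3, 1: 4}
{6: 0, 4: 3, 1: 4}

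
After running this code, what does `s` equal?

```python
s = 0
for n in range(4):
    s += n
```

Let's trace through this code step by step.

Initialize: s = 0
Entering loop: for n in range(4):

After execution: s = 6
6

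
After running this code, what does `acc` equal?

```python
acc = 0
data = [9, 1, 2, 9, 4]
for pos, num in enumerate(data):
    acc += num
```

Let's trace through this code step by step.

Initialize: acc = 0
Initialize: data = [9, 1, 2, 9, 4]
Entering loop: for pos, num in enumerate(data):

After execution: acc = 25
25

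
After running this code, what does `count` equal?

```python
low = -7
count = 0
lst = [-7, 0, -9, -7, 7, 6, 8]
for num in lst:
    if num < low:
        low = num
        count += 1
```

Let's trace through this code step by step.

Initialize: low = -7
Initialize: count = 0
Initialize: lst = [-7, 0, -9, -7, 7, 6, 8]
Entering loop: for num in lst:

After execution: count = 1
1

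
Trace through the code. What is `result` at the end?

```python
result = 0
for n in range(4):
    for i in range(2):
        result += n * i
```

Let's trace through this code step by step.

Initialize: result = 0
Entering loop: for n in range(4):

After execution: result = 6
6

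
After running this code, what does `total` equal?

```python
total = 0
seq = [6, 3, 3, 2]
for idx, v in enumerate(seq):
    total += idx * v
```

Let's trace through this code step by step.

Initialize: total = 0
Initialize: seq = [6, 3, 3, 2]
Entering loop: for idx, v in enumerate(seq):

After execution: total = 15
15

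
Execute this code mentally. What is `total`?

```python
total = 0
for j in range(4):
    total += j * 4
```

Let's trace through this code step by step.

Initialize: total = 0
Entering loop: for j in range(4):

After execution: total = 24
24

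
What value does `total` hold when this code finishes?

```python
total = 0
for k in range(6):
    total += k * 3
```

Let's trace through this code step by step.

Initialize: total = 0
Entering loop: for k in range(6):

After execution: total = 45
45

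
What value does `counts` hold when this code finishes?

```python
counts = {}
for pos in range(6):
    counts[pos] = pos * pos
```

Let's trace through this code step by step.

Initialize: counts = {}
Entering loop: for pos in range(6):

After execution: counts = {0: 0, 1: 1, 2: 4, 3: 9, 4: 16, 5: 25}
{0: 0, 1: 1, 2: 4, 3: 9, 4: 16, 5: 25}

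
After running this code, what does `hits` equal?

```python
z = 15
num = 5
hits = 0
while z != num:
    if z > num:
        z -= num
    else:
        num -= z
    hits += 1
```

Let's trace through this code step by step.

Initialize: z = 15
Initialize: num = 5
Initialize: hits = 0
Entering loop: while z != num:

After execution: hits = 2
2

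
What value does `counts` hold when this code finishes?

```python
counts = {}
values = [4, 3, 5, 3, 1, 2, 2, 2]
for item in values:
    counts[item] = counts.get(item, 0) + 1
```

Let's trace through this code step by step.

Initialize: counts = {}
Initialize: values = [4, 3, 5, 3, 1, 2, 2, 2]
Entering loop: for item in values:

After execution: counts = {4: 1, 3: 2, 5: 1, 1: 1, 2: 3}
{4: 1, 3: 2, 5: 1, 1: 1, 2: 3}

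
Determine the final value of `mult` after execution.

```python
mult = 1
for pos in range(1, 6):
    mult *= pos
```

Let's trace through this code step by step.

Initialize: mult = 1
Entering loop: for pos in range(1, 6):

After execution: mult = 120
120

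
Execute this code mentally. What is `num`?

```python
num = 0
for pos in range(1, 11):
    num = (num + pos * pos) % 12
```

Let's trace through this code step by step.

Initialize: num = 0
Entering loop: for pos in range(1, 11):

After execution: num = 1
1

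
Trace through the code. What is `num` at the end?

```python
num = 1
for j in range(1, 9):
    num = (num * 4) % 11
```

Let's trace through this code step by step.

Initialize: num = 1
Entering loop: for j in range(1, 9):

After execution: num = 9
9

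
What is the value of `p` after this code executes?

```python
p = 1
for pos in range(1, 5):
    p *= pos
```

Let's trace through this code step by step.

Initialize: p = 1
Entering loop: for pos in range(1, 5):

After execution: p = 24
24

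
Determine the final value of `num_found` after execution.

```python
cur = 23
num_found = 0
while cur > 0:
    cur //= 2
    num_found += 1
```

Let's trace through this code step by step.

Initialize: cur = 23
Initialize: num_found = 0
Entering loop: while cur > 0:

After execution: num_found = 5
5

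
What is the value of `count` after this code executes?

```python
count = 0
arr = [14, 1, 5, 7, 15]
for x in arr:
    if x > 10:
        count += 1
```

Let's trace through this code step by step.

Initialize: count = 0
Initialize: arr = [14, 1, 5, 7, 15]
Entering loop: for x in arr:

After execution: count = 2
2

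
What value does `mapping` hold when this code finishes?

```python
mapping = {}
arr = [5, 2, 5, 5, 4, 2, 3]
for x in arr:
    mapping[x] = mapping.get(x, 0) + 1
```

Let's trace through this code step by step.

Initialize: mapping = {}
Initialize: arr = [5, 2, 5, 5, 4, 2, 3]
Entering loop: for x in arr:

After execution: mapping = {5: 3, 2: 2, 4: 1, 3: 1}
{5: 3, 2: 2, 4: 1, 3: 1}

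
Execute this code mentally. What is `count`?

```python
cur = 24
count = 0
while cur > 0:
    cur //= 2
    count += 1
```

Let's trace through this code step by step.

Initialize: cur = 24
Initialize: count = 0
Entering loop: while cur > 0:

After execution: count = 5
5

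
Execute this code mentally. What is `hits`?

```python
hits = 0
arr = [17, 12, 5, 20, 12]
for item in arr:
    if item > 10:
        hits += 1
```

Let's trace through this code step by step.

Initialize: hits = 0
Initialize: arr = [17, 12, 5, 20, 12]
Entering loop: for item in arr:

After execution: hits = 4
4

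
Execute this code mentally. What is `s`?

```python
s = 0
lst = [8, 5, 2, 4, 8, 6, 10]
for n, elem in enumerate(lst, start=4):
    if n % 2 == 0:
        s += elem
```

Let's trace through this code step by step.

Initialize: s = 0
Initialize: lst = [8, 5, 2, 4, 8, 6, 10]
Entering loop: for n, elem in enumerate(lst, start=4):

After execution: s = 28
28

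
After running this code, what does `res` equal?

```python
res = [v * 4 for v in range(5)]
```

Let's trace through this code step by step.

Initialize: res = [v * 4 for v in range(5)]

After execution: res = [0, 4, 8, 12, 16]
[0, 4, 8, 12, 16]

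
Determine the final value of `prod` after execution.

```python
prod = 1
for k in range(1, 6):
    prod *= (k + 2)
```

Let's trace through this code step by step.

Initialize: prod = 1
Entering loop: for k in range(1, 6):

After execution: prod = 2520
2520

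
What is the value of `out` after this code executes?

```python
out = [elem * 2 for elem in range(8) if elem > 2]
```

Let's trace through this code step by step.

Initialize: out = [elem * 2 for elem in range(8) if elem > 2]

After execution: out = [6, 8, 10, 12, 14]
[6, 8, 10, 12, 14]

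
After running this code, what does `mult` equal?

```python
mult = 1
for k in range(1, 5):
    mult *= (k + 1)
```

Let's trace through this code step by step.

Initialize: mult = 1
Entering loop: for k in range(1, 5):

After execution: mult = 120
120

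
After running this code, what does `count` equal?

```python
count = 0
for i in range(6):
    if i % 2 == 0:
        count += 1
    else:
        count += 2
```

Let's trace through this code step by step.

Initialize: count = 0
Entering loop: for i in range(6):

After execution: count = 9
9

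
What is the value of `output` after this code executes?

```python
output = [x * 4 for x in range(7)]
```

Let's trace through this code step by step.

Initialize: output = [x * 4 for x in range(7)]

After execution: output = [0, 4, 8, 12, 16, 20, 24]
[0, 4, 8, 12, 16, 20, 24]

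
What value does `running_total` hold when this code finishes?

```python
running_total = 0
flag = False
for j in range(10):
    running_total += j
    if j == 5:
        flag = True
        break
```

Let's trace through this code step by step.

Initialize: running_total = 0
Initialize: flag = False
Entering loop: for j in range(10):

After execution: running_total = 15
15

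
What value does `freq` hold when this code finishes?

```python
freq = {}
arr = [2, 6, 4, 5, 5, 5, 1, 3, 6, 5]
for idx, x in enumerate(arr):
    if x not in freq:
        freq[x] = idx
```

Let's trace through this code step by step.

Initialize: freq = {}
Initialize: arr = [2, 6, 4, 5, 5, 5, 1, 3, 6, 5]
Entering loop: for idx, x in enumerate(arr):

After execution: freq = {2: 0, 6: 1, 4: 2, 5: 3, 1: 6, 3: 7}
{2: 0, 6: 1, 4: 2, 5: 3, 1: 6, 3: 7}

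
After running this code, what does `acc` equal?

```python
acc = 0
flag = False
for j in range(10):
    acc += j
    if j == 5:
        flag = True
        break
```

Let's trace through this code step by step.

Initialize: acc = 0
Initialize: flag = False
Entering loop: for j in range(10):

After execution: acc = 15
15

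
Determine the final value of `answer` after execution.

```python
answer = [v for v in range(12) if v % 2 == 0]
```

Let's trace through this code step by step.

Initialize: answer = [v for v in range(12) if v % 2 == 0]

After execution: answer = [0, 2, 4, 6, 8, 10]
[0, 2, 4, 6, 8, 10]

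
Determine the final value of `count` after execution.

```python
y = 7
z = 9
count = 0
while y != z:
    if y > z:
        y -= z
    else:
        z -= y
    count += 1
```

Let's trace through this code step by step.

Initialize: y = 7
Initialize: z = 9
Initialize: count = 0
Entering loop: while y != z:

After execution: count = 5
5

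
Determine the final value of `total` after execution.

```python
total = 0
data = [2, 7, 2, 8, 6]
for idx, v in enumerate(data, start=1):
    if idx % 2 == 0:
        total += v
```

Let's trace through this code step by step.

Initialize: total = 0
Initialize: data = [2, 7, 2, 8, 6]
Entering loop: for idx, v in enumerate(data, start=1):

After execution: total = 15
15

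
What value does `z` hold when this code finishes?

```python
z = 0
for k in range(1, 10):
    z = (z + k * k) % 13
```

Let's trace through this code step by step.

Initialize: z = 0
Entering loop: for k in range(1, 10):

After execution: z = 12
12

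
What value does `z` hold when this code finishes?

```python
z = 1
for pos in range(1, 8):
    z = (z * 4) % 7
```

Let's trace through this code step by step.

Initialize: z = 1
Entering loop: for pos in range(1, 8):

After execution: z = 4
4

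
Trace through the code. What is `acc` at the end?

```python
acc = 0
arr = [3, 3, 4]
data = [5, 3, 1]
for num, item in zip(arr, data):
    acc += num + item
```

Let's trace through this code step by step.

Initialize: acc = 0
Initialize: arr = [3, 3, 4]
Initialize: data = [5, 3, 1]
Entering loop: for num, item in zip(arr, data):

After execution: acc = 19
19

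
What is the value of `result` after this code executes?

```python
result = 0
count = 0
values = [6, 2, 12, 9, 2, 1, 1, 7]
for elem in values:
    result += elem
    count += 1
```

Let's trace through this code step by step.

Initialize: result = 0
Initialize: count = 0
Initialize: values = [6, 2, 12, 9, 2, 1, 1, 7]
Entering loop: for elem in values:

After execution: result = 40
40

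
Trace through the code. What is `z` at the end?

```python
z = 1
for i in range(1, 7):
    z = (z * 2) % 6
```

Let's trace through this code step by step.

Initialize: z = 1
Entering loop: for i in range(1, 7):

After execution: z = 4
4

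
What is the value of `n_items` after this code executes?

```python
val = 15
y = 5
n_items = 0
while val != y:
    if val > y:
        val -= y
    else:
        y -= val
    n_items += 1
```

Let's trace through this code step by step.

Initialize: val = 15
Initialize: y = 5
Initialize: n_items = 0
Entering loop: while val != y:

After execution: n_items = 2
2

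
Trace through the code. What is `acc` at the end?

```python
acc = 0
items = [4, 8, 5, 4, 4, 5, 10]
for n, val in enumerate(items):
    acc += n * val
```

Let's trace through this code step by step.

Initialize: acc = 0
Initialize: items = [4, 8, 5, 4, 4, 5, 10]
Entering loop: for n, val in enumerate(items):

After execution: acc = 131
131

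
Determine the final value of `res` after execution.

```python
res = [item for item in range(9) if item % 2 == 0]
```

Let's trace through this code step by step.

Initialize: res = [item for item in range(9) if item % 2 == 0]

After execution: res = [0, 2, 4, 6, 8]
[0, 2, 4, 6, 8]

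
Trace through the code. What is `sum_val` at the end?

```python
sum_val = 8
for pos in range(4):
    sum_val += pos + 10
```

Let's trace through this code step by step.

Initialize: sum_val = 8
Entering loop: for pos in range(4):

After execution: sum_val = 54
54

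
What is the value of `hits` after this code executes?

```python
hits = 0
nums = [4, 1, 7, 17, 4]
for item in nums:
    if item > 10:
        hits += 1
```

Let's trace through this code step by step.

Initialize: hits = 0
Initialize: nums = [4, 1, 7, 17, 4]
Entering loop: for item in nums:

After execution: hits = 1
1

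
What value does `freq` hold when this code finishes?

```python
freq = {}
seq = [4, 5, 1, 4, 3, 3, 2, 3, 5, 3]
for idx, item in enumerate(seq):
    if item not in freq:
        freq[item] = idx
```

Let's trace through this code step by step.

Initialize: freq = {}
Initialize: seq = [4, 5, 1, 4, 3, 3, 2, 3, 5, 3]
Entering loop: for idx, item in enumerate(seq):

After execution: freq = {4: 0, 5: 1, 1: 2, 3: 4, 2: 6}
{4: 0, 5: 1, 1: 2, 3: 4, 2: 6}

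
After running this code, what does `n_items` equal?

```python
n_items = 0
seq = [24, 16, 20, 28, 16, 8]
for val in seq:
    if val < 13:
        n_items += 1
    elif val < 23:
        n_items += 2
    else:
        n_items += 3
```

Let's trace through this code step by step.

Initialize: n_items = 0
Initialize: seq = [24, 16, 20, 28, 16, 8]
Entering loop: for val in seq:

After execution: n_items = 13
13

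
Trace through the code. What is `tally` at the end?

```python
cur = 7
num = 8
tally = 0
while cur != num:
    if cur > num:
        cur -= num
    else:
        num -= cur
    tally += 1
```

Let's trace through this code step by step.

Initialize: cur = 7
Initialize: num = 8
Initialize: tally = 0
Entering loop: while cur != num:

After execution: tally = 7
7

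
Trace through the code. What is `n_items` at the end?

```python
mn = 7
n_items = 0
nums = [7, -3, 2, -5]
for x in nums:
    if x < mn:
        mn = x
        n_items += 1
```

Let's trace through this code step by step.

Initialize: mn = 7
Initialize: n_items = 0
Initialize: nums = [7, -3, 2, -5]
Entering loop: for x in nums:

After execution: n_items = 2
2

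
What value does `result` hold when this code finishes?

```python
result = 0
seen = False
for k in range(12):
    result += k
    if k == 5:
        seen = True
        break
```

Let's trace through this code step by step.

Initialize: result = 0
Initialize: seen = False
Entering loop: for k in range(12):

After execution: result = 15
15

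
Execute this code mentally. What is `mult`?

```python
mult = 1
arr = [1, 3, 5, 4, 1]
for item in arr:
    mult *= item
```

Let's trace through this code step by step.

Initialize: mult = 1
Initialize: arr = [1, 3, 5, 4, 1]
Entering loop: for item in arr:

After execution: mult = 60
60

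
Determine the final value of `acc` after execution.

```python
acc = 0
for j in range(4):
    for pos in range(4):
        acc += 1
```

Let's trace through this code step by step.

Initialize: acc = 0
Entering loop: for j in range(4):

After execution: acc = 16
16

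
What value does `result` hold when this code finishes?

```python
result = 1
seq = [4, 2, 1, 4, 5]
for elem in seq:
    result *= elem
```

Let's trace through this code step by step.

Initialize: result = 1
Initialize: seq = [4, 2, 1, 4, 5]
Entering loop: for elem in seq:

After execution: result = 160
160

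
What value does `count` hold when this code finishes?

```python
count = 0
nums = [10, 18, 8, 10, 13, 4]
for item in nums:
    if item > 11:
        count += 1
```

Let's trace through this code step by step.

Initialize: count = 0
Initialize: nums = [10, 18, 8, 10, 13, 4]
Entering loop: for item in nums:

After execution: count = 2
2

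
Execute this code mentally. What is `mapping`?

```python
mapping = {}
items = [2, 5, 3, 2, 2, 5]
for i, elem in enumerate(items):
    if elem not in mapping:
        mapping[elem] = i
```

Let's trace through this code step by step.

Initialize: mapping = {}
Initialize: items = [2, 5, 3, 2, 2, 5]
Entering loop: for i, elem in enumerate(items):

After execution: mapping = {2: 0, 5: 1, 3: 2}
{2: 0, 5: 1, 3: 2}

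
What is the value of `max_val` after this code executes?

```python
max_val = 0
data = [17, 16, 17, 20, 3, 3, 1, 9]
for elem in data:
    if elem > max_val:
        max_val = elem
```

Let's trace through this code step by step.

Initialize: max_val = 0
Initialize: data = [17, 16, 17, 20, 3, 3, 1, 9]
Entering loop: for elem in data:

After execution: max_val = 20
20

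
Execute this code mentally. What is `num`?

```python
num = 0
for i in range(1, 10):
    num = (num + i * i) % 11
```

Let's trace through this code step by step.

Initialize: num = 0
Entering loop: for i in range(1, 10):

After execution: num = 10
10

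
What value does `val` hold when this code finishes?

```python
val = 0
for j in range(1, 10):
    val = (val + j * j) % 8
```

Let's trace through this code step by step.

Initialize: val = 0
Entering loop: for j in range(1, 10):

After execution: val = 5
5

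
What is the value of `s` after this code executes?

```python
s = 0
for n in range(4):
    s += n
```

Let's trace through this code step by step.

Initialize: s = 0
Entering loop: for n in range(4):

After execution: s = 6
6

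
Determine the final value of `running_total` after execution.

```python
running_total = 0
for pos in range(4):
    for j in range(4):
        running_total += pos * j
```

Let's trace through this code step by step.

Initialize: running_total = 0
Entering loop: for pos in range(4):

After execution: running_total = 36
36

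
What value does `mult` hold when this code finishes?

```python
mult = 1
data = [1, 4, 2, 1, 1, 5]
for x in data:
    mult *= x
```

Let's trace through this code step by step.

Initialize: mult = 1
Initialize: data = [1, 4, 2, 1, 1, 5]
Entering loop: for x in data:

After execution: mult = 40
40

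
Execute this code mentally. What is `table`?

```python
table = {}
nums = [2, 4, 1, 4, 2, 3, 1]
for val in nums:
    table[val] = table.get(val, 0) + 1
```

Let's trace through this code step by step.

Initialize: table = {}
Initialize: nums = [2, 4, 1, 4, 2, 3, 1]
Entering loop: for val in nums:

After execution: table = {2: 2, 4: 2, 1: 2, 3: 1}
{2: 2, 4: 2, 1: 2, 3: 1}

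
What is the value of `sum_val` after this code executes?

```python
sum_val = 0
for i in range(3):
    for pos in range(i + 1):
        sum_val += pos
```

Let's trace through this code step by step.

Initialize: sum_val = 0
Entering loop: for i in range(3):

After execution: sum_val = 4
4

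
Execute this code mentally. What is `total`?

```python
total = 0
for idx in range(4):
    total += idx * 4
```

Let's trace through this code step by step.

Initialize: total = 0
Entering loop: for idx in range(4):

After execution: total = 24
24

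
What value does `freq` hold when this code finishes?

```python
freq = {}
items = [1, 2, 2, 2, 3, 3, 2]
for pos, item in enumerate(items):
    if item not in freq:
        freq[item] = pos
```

Let's trace through this code step by step.

Initialize: freq = {}
Initialize: items = [1, 2, 2, 2, 3, 3, 2]
Entering loop: for pos, item in enumerate(items):

After execution: freq = {1: 0, 2: 1, 3: 4}
{1: 0, 2: 1, 3: 4}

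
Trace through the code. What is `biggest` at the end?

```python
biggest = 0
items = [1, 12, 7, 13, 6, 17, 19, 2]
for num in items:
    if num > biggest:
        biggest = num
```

Let's trace through this code step by step.

Initialize: biggest = 0
Initialize: items = [1, 12, 7, 13, 6, 17, 19, 2]
Entering loop: for num in items:

After execution: biggest = 19
19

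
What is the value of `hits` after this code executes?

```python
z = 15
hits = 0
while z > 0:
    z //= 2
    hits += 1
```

Let's trace through this code step by step.

Initialize: z = 15
Initialize: hits = 0
Entering loop: while z > 0:

After execution: hits = 4
4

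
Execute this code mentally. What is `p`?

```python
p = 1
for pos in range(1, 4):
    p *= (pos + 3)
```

Let's trace through this code step by step.

Initialize: p = 1
Entering loop: for pos in range(1, 4):

After execution: p = 120
120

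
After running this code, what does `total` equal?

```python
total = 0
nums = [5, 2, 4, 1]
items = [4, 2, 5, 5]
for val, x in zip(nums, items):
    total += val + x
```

Let's trace through this code step by step.

Initialize: total = 0
Initialize: nums = [5, 2, 4, 1]
Initialize: items = [4, 2, 5, 5]
Entering loop: for val, x in zip(nums, items):

After execution: total = 28
28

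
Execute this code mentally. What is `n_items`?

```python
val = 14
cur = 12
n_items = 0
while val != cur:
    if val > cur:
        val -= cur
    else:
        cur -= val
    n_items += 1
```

Let's trace through this code step by step.

Initialize: val = 14
Initialize: cur = 12
Initialize: n_items = 0
Entering loop: while val != cur:

After execution: n_items = 6
6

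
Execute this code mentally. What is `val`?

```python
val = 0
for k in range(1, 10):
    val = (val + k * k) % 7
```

Let's trace through this code step by step.

Initialize: val = 0
Entering loop: for k in range(1, 10):

After execution: val = 5
5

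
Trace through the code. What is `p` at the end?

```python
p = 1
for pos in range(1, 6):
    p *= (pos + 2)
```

Let's trace through this code step by step.

Initialize: p = 1
Entering loop: for pos in range(1, 6):

After execution: p = 2520
2520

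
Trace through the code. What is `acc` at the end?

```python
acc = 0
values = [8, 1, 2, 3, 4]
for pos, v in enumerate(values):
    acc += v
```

Let's trace through this code step by step.

Initialize: acc = 0
Initialize: values = [8, 1, 2, 3, 4]
Entering loop: for pos, v in enumerate(values):

After execution: acc = 18
18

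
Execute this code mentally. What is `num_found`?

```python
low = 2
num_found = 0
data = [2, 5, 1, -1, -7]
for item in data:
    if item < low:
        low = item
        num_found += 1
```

Let's trace through this code step by step.

Initialize: low = 2
Initialize: num_found = 0
Initialize: data = [2, 5, 1, -1, -7]
Entering loop: for item in data:

After execution: num_found = 3
3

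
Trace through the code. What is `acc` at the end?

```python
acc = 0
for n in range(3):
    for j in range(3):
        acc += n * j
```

Let's trace through this code step by step.

Initialize: acc = 0
Entering loop: for n in range(3):

After execution: acc = 9
9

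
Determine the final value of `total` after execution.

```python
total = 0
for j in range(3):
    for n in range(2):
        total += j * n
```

Let's trace through this code step by step.

Initialize: total = 0
Entering loop: for j in range(3):

After execution: total = 3
3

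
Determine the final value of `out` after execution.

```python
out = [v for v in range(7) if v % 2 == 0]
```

Let's trace through this code step by step.

Initialize: out = [v for v in range(7) if v % 2 == 0]

After execution: out = [0, 2, 4, 6]
[0, 2, 4, 6]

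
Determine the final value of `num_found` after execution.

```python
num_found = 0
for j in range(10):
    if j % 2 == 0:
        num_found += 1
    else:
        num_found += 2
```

Let's trace through this code step by step.

Initialize: num_found = 0
Entering loop: for j in range(10):

After execution: num_found = 15
15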